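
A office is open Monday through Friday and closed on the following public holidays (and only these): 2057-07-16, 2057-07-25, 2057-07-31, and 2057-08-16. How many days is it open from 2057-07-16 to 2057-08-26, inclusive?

26

2057-07-16 is a Monday.
That's 42 days from start to end, counting both.
42 = 7 × 6, so the span is exactly 6 full weeks.
Each full week contributes 5 weekdays (Mon–Fri): 6 × 5 = 30.
Total: 30.
Holidays: 2057-07-16 (Mon); 2057-07-25 (Wed); 2057-07-31 (Tue); 2057-08-16 (Thu).
All 4 holidays fall on weekdays, so subtract 4.
Business days: 30 − 4 = 26.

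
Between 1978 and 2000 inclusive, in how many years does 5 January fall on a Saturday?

3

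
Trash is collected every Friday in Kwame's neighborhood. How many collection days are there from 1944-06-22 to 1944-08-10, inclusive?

1944-06-22 is a Thursday.
The range spans 50 days (inclusive of both endpoints).
50 = 7 × 7 + 1, so there are 7 full weeks plus 1 extra day.
Each full week contributes one Friday: 7 so far.
The 1 extra day is Thu — none qualify.
Total: 7 + 0 = 7.

7 Fridays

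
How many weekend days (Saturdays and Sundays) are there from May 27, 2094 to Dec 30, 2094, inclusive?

62

May 27, 2094 is a Thursday.
That's 218 days from start to end, counting both.
218 = 7 × 31 + 1, so there are 31 full weeks plus 1 extra day.
Each full week contributes 2 weekend days (Sat, Sun): 31 × 2 = 62.
The 1 extra day is Thursday — none qualify.
Total: 62 + 0 = 62.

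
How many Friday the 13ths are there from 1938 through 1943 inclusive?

Friday-the-13ths by year:
1938: May
1939: Jan, Oct
1940: Sep, Dec
1941: Jun
1942: Feb, Mar, Nov
1943: Aug

10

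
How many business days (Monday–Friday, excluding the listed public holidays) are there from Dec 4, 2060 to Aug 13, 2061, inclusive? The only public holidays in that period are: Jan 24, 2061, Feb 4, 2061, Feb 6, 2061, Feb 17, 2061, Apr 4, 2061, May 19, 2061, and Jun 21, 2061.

174 business days

Dec 4, 2060 is a Saturday.
From Dec 4, 2060 to Aug 13, 2061 is 253 days inclusive.
253 = 7 × 36 + 1, so there are 36 full weeks plus 1 extra day.
Each full week contributes 5 weekdays (Mon–Fri): 36 × 5 = 180.
The 1 extra day is Sat — none qualify.
Total: 180 + 0 = 180.
Holidays: Jan 24, 2061 (Mon); Feb 4, 2061 (Fri); Feb 6, 2061 (Sun); Feb 17, 2061 (Thu); Apr 4, 2061 (Mon); May 19, 2061 (Thu); Jun 21, 2061 (Tue).
6 of the 7 holidays fall on weekdays; the rest are weekends and were already excluded.
Business days: 180 − 6 = 174.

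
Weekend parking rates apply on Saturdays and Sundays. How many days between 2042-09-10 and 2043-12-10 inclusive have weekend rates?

130

2042-09-10 is a Wednesday.
That's 457 days from start to end, counting both.
457 = 7 × 65 + 2, so there are 65 full weeks plus 2 extra days.
Each full week contributes 2 weekend days (Sat, Sun): 65 × 2 = 130.
The 2 extra days are Wed, Thu — none qualify.
Total: 130 + 0 = 130.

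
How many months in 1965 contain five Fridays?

5

A month has five Fridays exactly when Friday falls within its first (length − 28) days.
Jan: 31 days, starts Fri → 5 of Fri, Sat, Sun ✓
Feb: 28 days, starts Mon → 5 of (none)
Mar: 31 days, starts Mon → 5 of Mon, Tue, Wed
Apr: 30 days, starts Thu → 5 of Thu, Fri ✓
May: 31 days, starts Sat → 5 of Sat, Sun, Mon
Jun: 30 days, starts Tue → 5 of Tue, Wed
Jul: 31 days, starts Thu → 5 of Thu, Fri, Sat ✓
Aug: 31 days, starts Sun → 5 of Sun, Mon, Tue
Sep: 30 days, starts Wed → 5 of Wed, Thu
Oct: 31 days, starts Fri → 5 of Fri, Sat, Sun ✓
Nov: 30 days, starts Mon → 5 of Mon, Tue
Dec: 31 days, starts Wed → 5 of Wed, Thu, Fri ✓
Months with five Fridays: Jan, Apr, Jul, Oct, Dec.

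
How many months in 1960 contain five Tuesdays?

4

A month has five Tuesdays exactly when Tuesday falls within its first (length − 28) days.
Jan: 31 days, starts Fri → 5 of Fri, Sat, Sun
Feb: 29 days, starts Mon → 5 of Mon
Mar: 31 days, starts Tue → 5 of Tue, Wed, Thu ✓
Apr: 30 days, starts Fri → 5 of Fri, Sat
May: 31 days, starts Sun → 5 of Sun, Mon, Tue ✓
Jun: 30 days, starts Wed → 5 of Wed, Thu
Jul: 31 days, starts Fri → 5 of Fri, Sat, Sun
Aug: 31 days, starts Mon → 5 of Mon, Tue, Wed ✓
Sep: 30 days, starts Thu → 5 of Thu, Fri
Oct: 31 days, starts Sat → 5 of Sat, Sun, Mon
Nov: 30 days, starts Tue → 5 of Tue, Wed ✓
Dec: 31 days, starts Thu → 5 of Thu, Fri, Sat
Months with five Tuesdays: Mar, May, Aug, Nov.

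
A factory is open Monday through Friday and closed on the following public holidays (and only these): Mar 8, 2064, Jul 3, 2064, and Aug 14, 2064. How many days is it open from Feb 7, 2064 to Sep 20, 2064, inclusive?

Feb 7, 2064 is a Thursday.
From Feb 7, 2064 to Sep 20, 2064 is 227 days inclusive.
227 = 7 × 32 + 3, so there are 32 full weeks plus 3 extra days.
Each full week contributes 5 weekdays (Mon–Fri): 32 × 5 = 160.
The 3 extra days are Thu, Fri, Sat — 2 of them qualify.
Total: 160 + 2 = 162.
Holidays: Mar 8, 2064 (Sat); Jul 3, 2064 (Thu); Aug 14, 2064 (Thu).
2 of the 3 holidays fall on weekdays; the rest are weekends and were already excluded.
Business days: 162 − 2 = 160.

160 business days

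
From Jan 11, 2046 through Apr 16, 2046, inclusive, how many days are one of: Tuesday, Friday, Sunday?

Jan 11, 2046 is a Thursday.
From Jan 11, 2046 to Apr 16, 2046 is 96 days inclusive.
96 = 7 × 13 + 5, so there are 13 full weeks plus 5 extra days.
Each full week contributes 3 days from the set (Tue, Fri, Sun): 13 × 3 = 39.
The 5 extra days are Thursday, Friday, Saturday, Sunday, Monday — 2 of them qualify.
Total: 39 + 2 = 41.

41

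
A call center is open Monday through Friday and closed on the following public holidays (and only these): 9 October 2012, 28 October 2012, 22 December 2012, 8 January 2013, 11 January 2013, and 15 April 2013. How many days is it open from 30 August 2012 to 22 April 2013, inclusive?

30 August 2012 is a Thursday.
The range spans 236 days (inclusive of both endpoints).
236 = 7 × 33 + 5, so there are 33 full weeks plus 5 extra days.
Each full week contributes 5 weekdays (Mon–Fri): 33 × 5 = 165.
The 5 extra days are Thursday, Friday, Saturday, Sunday, Monday — 3 of them qualify.
Total: 165 + 3 = 168.
Holidays: 9 October 2012 (Tue); 28 October 2012 (Sun); 22 December 2012 (Sat); 8 January 2013 (Tue); 11 January 2013 (Fri); 15 April 2013 (Mon).
4 of the 6 holidays fall on weekdays; the rest are weekends and were already excluded.
Business days: 168 − 4 = 164.

164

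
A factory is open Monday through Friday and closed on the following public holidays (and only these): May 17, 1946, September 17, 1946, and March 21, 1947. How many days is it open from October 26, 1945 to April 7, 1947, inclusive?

October 26, 1945 is a Friday.
From October 26, 1945 to April 7, 1947 is 529 days inclusive.
529 = 7 × 75 + 4, so there are 75 full weeks plus 4 extra days.
Each full week contributes 5 weekdays (Mon–Fri): 75 × 5 = 375.
The 4 extra days are Fri, Sat, Sun, Mon — 2 of them qualify.
Total: 375 + 2 = 377.
Holidays: May 17, 1946 (Fri); September 17, 1946 (Tue); March 21, 1947 (Fri).
All 3 holidays fall on weekdays, so subtract 3.
Business days: 377 − 3 = 374.

374 working days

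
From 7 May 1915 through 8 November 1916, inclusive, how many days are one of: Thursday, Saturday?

157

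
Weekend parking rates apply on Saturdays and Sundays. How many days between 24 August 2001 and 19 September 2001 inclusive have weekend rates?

8

24 August 2001 is a Friday.
From 24 August 2001 to 19 September 2001 is 27 days inclusive.
27 = 7 × 3 + 6, so there are 3 full weeks plus 6 extra days.
Each full week contributes 2 weekend days (Sat, Sun): 3 × 2 = 6.
The 6 extra days are Fri, Sat, Sun, Mon, Tue, Wed — 2 of them qualify.
Total: 6 + 2 = 8.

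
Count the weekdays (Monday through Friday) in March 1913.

Mar 1, 1913 is a Saturday.
That's 31 days from start to end, counting both.
31 = 7 × 4 + 3, so there are 4 full weeks plus 3 extra days.
Each full week contributes 5 weekdays (Mon–Fri): 4 × 5 = 20.
The 3 extra days are Sat, Sun, Mon — 1 of them qualifies.
Total: 20 + 1 = 21.

21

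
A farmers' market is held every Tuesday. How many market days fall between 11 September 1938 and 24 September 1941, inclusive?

11 September 1938 is a Sunday.
From 11 September 1938 to 24 September 1941 is 1110 days inclusive.
1110 = 7 × 158 + 4, so there are 158 full weeks plus 4 extra days.
Each full week contributes one Tuesday: 158 so far.
The 4 extra days are Sun, Mon, Tue, Wed — 1 of them qualifies.
Total: 158 + 1 = 159.

159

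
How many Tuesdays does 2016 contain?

52

Jan 1, 2016 is a Friday.
That's 366 days from start to end, counting both.
366 = 7 × 52 + 2, so there are 52 full weeks plus 2 extra days.
Each full week contributes one Tuesday: 52 so far.
The 2 extra days are Friday, Saturday — none qualify.
Total: 52 + 0 = 52.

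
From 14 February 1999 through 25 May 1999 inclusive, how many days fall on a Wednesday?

14 February 1999 is a Sunday.
From 14 February 1999 to 25 May 1999 is 101 days inclusive.
101 = 7 × 14 + 3, so there are 14 full weeks plus 3 extra days.
Each full week contributes one Wednesday: 14 so far.
The 3 extra days are Sunday, Monday, Tuesday — none qualify.
Total: 14 + 0 = 14.

14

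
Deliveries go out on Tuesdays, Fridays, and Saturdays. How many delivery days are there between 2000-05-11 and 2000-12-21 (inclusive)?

2000-05-11 is a Thursday.
That's 225 days from start to end, counting both.
225 = 7 × 32 + 1, so there are 32 full weeks plus 1 extra day.
Each full week contributes 3 days from the set (Tue, Fri, Sat): 32 × 3 = 96.
The 1 extra day is Thu — none qualify.
Total: 96 + 0 = 96.

96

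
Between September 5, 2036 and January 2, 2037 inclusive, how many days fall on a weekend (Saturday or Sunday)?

September 5, 2036 is a Friday.
That's 120 days from start to end, counting both.
120 = 7 × 17 + 1, so there are 17 full weeks plus 1 extra day.
Each full week contributes 2 weekend days (Sat, Sun): 17 × 2 = 34.
The 1 extra day is Fri — none qualify.
Total: 34 + 0 = 34.

34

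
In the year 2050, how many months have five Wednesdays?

A month has five Wednesdays exactly when Wednesday falls within its first (length − 28) days.
Jan: 31 days, starts Sat → 5 of Sat, Sun, Mon
Feb: 28 days, starts Tue → 5 of (none)
Mar: 31 days, starts Tue → 5 of Tue, Wed, Thu ✓
Apr: 30 days, starts Fri → 5 of Fri, Sat
May: 31 days, starts Sun → 5 of Sun, Mon, Tue
Jun: 30 days, starts Wed → 5 of Wed, Thu ✓
Jul: 31 days, starts Fri → 5 of Fri, Sat, Sun
Aug: 31 days, starts Mon → 5 of Mon, Tue, Wed ✓
Sep: 30 days, starts Thu → 5 of Thu, Fri
Oct: 31 days, starts Sat → 5 of Sat, Sun, Mon
Nov: 30 days, starts Tue → 5 of Tue, Wed ✓
Dec: 31 days, starts Thu → 5 of Thu, Fri, Sat
Months with five Wednesdays: Mar, Jun, Aug, Nov.

4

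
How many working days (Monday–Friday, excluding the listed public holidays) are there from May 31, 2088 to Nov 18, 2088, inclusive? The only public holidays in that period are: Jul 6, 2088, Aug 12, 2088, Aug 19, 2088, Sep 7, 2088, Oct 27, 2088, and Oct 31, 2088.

May 31, 2088 is a Monday.
That's 172 days from start to end, counting both.
172 = 7 × 24 + 4, so there are 24 full weeks plus 4 extra days.
Each full week contributes 5 weekdays (Mon–Fri): 24 × 5 = 120.
The 4 extra days are Mon, Tue, Wed, Thu — 4 of them qualify.
Total: 120 + 4 = 124.
Holidays: Jul 6, 2088 (Tue); Aug 12, 2088 (Thu); Aug 19, 2088 (Thu); Sep 7, 2088 (Tue); Oct 27, 2088 (Wed); Oct 31, 2088 (Sun).
5 of the 6 holidays fall on weekdays; the rest are weekends and were already excluded.
Business days: 124 − 5 = 119.

119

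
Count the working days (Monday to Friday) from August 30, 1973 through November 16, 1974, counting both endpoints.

August 30, 1973 is a Thursday.
That's 444 days from start to end, counting both.
444 = 7 × 63 + 3, so there are 63 full weeks plus 3 extra days.
Each full week contributes 5 weekdays (Mon–Fri): 63 × 5 = 315.
The 3 extra days are Thu, Fri, Sat — 2 of them qualify.
Total: 315 + 2 = 317.

317 weekdays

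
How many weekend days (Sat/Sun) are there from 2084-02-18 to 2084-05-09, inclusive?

2084-02-18 is a Friday.
That's 82 days from start to end, counting both.
82 = 7 × 11 + 5, so there are 11 full weeks plus 5 extra days.
Each full week contributes 2 weekend days (Sat, Sun): 11 × 2 = 22.
The 5 extra days are Fri, Sat, Sun, Mon, Tue — 2 of them qualify.
Total: 22 + 2 = 24.

24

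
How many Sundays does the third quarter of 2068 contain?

14

1 July 2068 is a Sunday.
That's 92 days from start to end, counting both.
92 = 7 × 13 + 1, so there are 13 full weeks plus 1 extra day.
Each full week contributes one Sunday: 13 so far.
The 1 extra day is Sunday — 1 of them qualifies.
Total: 13 + 1 = 14.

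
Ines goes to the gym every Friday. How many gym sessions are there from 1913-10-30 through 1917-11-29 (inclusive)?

213

1913-10-30 is a Thursday.
From 1913-10-30 to 1917-11-29 is 1492 days inclusive.
1492 = 7 × 213 + 1, so there are 213 full weeks plus 1 extra day.
Each full week contributes one Friday: 213 so far.
The 1 extra day is Thursday — none qualify.
Total: 213 + 0 = 213.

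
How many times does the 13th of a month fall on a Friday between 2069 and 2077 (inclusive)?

Friday-the-13ths by year:
2069: Sep, Dec
2070: Jun
2071: Feb, Mar, Nov
2072: May
2073: Jan, Oct
2074: Apr, Jul
2075: Sep, Dec
2076: Mar, Nov
2077: Aug

16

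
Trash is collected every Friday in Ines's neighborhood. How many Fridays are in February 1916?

1 February 1916 is a Tuesday.
That's 29 days from start to end, counting both.
29 = 7 × 4 + 1, so there are 4 full weeks plus 1 extra day.
Each full week contributes one Friday: 4 so far.
The 1 extra day is Tuesday — none qualify.
Total: 4 + 0 = 4.

4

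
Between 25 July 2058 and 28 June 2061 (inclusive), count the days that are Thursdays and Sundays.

306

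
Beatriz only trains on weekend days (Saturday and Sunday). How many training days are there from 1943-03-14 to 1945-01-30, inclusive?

197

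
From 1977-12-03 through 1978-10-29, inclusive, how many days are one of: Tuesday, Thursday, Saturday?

142

1977-12-03 is a Saturday.
From 1977-12-03 to 1978-10-29 is 331 days inclusive.
331 = 7 × 47 + 2, so there are 47 full weeks plus 2 extra days.
Each full week contributes 3 days from the set (Tue, Thu, Sat): 47 × 3 = 141.
The 2 extra days are Sat, Sun — 1 of them qualifies.
Total: 141 + 1 = 142.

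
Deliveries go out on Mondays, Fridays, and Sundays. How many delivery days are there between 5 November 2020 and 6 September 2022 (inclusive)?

288

5 November 2020 is a Thursday.
The range spans 671 days (inclusive of both endpoints).
671 = 7 × 95 + 6, so there are 95 full weeks plus 6 extra days.
Each full week contributes 3 days from the set (Mon, Fri, Sun): 95 × 3 = 285.
The 6 extra days are Thu, Fri, Sat, Sun, Mon, Tue — 3 of them qualify.
Total: 285 + 3 = 288.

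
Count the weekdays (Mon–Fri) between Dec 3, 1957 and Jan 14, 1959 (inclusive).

Dec 3, 1957 is a Tuesday.
The range spans 408 days (inclusive of both endpoints).
408 = 7 × 58 + 2, so there are 58 full weeks plus 2 extra days.
Each full week contributes 5 weekdays (Mon–Fri): 58 × 5 = 290.
The 2 extra days are Tuesday, Wednesday — 2 of them qualify.
Total: 290 + 2 = 292.

292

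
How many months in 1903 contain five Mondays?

4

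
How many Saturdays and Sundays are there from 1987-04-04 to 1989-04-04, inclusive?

210

1987-04-04 is a Saturday.
That's 732 days from start to end, counting both.
732 = 7 × 104 + 4, so there are 104 full weeks plus 4 extra days.
Each full week contributes 2 weekend days (Sat, Sun): 104 × 2 = 208.
The 4 extra days are Sat, Sun, Mon, Tue — 2 of them qualify.
Total: 208 + 2 = 210.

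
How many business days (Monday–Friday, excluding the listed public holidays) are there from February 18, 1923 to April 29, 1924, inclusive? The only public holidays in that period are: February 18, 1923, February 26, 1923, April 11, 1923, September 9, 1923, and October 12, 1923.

309

February 18, 1923 is a Sunday.
The range spans 437 days (inclusive of both endpoints).
437 = 7 × 62 + 3, so there are 62 full weeks plus 3 extra days.
Each full week contributes 5 weekdays (Mon–Fri): 62 × 5 = 310.
The 3 extra days are Sunday, Monday, Tuesday — 2 of them qualify.
Total: 310 + 2 = 312.
Holidays: February 18, 1923 (Sun); February 26, 1923 (Mon); April 11, 1923 (Wed); September 9, 1923 (Sun); October 12, 1923 (Fri).
3 of the 5 holidays fall on weekdays; the rest are weekends and were already excluded.
Business days: 312 − 3 = 309.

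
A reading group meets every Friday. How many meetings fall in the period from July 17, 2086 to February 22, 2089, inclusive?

July 17, 2086 is a Wednesday.
The range spans 952 days (inclusive of both endpoints).
952 = 7 × 136, so the span is exactly 136 full weeks.
Each full week contributes one Friday: 136 so far.

136 Fridays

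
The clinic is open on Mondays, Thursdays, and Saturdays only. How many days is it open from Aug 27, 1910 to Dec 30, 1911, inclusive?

211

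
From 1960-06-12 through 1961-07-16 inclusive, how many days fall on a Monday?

1960-06-12 is a Sunday.
From 1960-06-12 to 1961-07-16 is 400 days inclusive.
400 = 7 × 57 + 1, so there are 57 full weeks plus 1 extra day.
Each full week contributes one Monday: 57 so far.
The 1 extra day is Sun — none qualify.
Total: 57 + 0 = 57.

57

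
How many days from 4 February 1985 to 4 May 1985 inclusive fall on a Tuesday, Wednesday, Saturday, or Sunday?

4 February 1985 is a Monday.
The range spans 90 days (inclusive of both endpoints).
90 = 7 × 12 + 6, so there are 12 full weeks plus 6 extra days.
Each full week contributes 4 days from the set (Tue, Wed, Sat, Sun): 12 × 4 = 48.
The 6 extra days are Monday, Tuesday, Wednesday, Thursday, Friday, Saturday — 3 of them qualify.
Total: 48 + 3 = 51.

51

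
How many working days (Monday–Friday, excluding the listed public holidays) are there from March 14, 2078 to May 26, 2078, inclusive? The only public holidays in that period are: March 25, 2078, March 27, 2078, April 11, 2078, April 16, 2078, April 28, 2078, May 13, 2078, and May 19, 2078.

March 14, 2078 is a Monday.
The range spans 74 days (inclusive of both endpoints).
74 = 7 × 10 + 4, so there are 10 full weeks plus 4 extra days.
Each full week contributes 5 weekdays (Mon–Fri): 10 × 5 = 50.
The 4 extra days are Mon, Tue, Wed, Thu — 4 of them qualify.
Total: 50 + 4 = 54.
Holidays: March 25, 2078 (Fri); March 27, 2078 (Sun); April 11, 2078 (Mon); April 16, 2078 (Sat); April 28, 2078 (Thu); May 13, 2078 (Fri); May 19, 2078 (Thu).
5 of the 7 holidays fall on weekdays; the rest are weekends and were already excluded.
Business days: 54 − 5 = 49.

49 working days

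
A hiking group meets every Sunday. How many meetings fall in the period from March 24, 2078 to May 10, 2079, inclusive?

March 24, 2078 is a Thursday.
That's 413 days from start to end, counting both.
413 = 7 × 59, so the span is exactly 59 full weeks.
Each full week contributes one Sunday: 59 so far.
Total: 59.

59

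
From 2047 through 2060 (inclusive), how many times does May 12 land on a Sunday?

Day of week of May 12 in each year:
2047: Sun ✓, 2048: Tue, 2049: Wed, 2050: Thu, 2051: Fri, 2052: Sun ✓, 2053: Mon, 2054: Tue, 2055: Wed, 2056: Fri, 2057: Sat, 2058: Sun ✓, 2059: Mon, 2060: Wed
Sundays: 2047, 2052, 2058.

3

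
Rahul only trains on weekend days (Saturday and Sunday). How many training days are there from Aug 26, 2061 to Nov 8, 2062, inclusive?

Aug 26, 2061 is a Friday.
That's 440 days from start to end, counting both.
440 = 7 × 62 + 6, so there are 62 full weeks plus 6 extra days.
Each full week contributes 2 weekend days (Sat, Sun): 62 × 2 = 124.
The 6 extra days are Fri, Sat, Sun, Mon, Tue, Wed — 2 of them qualify.
Total: 124 + 2 = 126.

126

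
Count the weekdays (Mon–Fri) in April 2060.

22 weekdays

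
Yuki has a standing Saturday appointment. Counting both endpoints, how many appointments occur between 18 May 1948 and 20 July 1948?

9 Saturdays

18 May 1948 is a Tuesday.
The range spans 64 days (inclusive of both endpoints).
64 = 7 × 9 + 1, so there are 9 full weeks plus 1 extra day.
Each full week contributes one Saturday: 9 so far.
The 1 extra day is Tuesday — none qualify.
Total: 9 + 0 = 9.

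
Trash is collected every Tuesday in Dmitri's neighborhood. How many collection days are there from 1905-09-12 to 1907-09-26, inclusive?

1905-09-12 is a Tuesday.
From 1905-09-12 to 1907-09-26 is 745 days inclusive.
745 = 7 × 106 + 3, so there are 106 full weeks plus 3 extra days.
Each full week contributes one Tuesday: 106 so far.
The 3 extra days are Tuesday, Wednesday, Thursday — 1 of them qualifies.
Total: 106 + 1 = 107.

107 Tuesdays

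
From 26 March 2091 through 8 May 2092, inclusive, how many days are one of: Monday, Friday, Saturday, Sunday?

26 March 2091 is a Monday.
The range spans 410 days (inclusive of both endpoints).
410 = 7 × 58 + 4, so there are 58 full weeks plus 4 extra days.
Each full week contributes 4 days from the set (Mon, Fri, Sat, Sun): 58 × 4 = 232.
The 4 extra days are Mon, Tue, Wed, Thu — 1 of them qualifies.
Total: 232 + 1 = 233.

233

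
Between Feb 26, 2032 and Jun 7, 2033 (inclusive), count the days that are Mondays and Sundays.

Feb 26, 2032 is a Thursday.
From Feb 26, 2032 to Jun 7, 2033 is 468 days inclusive.
468 = 7 × 66 + 6, so there are 66 full weeks plus 6 extra days.
Each full week contributes 2 days from the set (Mon, Sun): 66 × 2 = 132.
The 6 extra days are Thu, Fri, Sat, Sun, Mon, Tue — 2 of them qualify.
Total: 132 + 2 = 134.

134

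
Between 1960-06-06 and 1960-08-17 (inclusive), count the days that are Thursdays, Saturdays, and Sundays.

1960-06-06 is a Monday.
That's 73 days from start to end, counting both.
73 = 7 × 10 + 3, so there are 10 full weeks plus 3 extra days.
Each full week contributes 3 days from the set (Thu, Sat, Sun): 10 × 3 = 30.
The 3 extra days are Mon, Tue, Wed — none qualify.
Total: 30 + 0 = 30.

30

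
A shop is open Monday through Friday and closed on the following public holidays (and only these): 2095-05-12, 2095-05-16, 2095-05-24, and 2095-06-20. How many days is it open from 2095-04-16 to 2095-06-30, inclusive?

2095-04-16 is a Saturday.
From 2095-04-16 to 2095-06-30 is 76 days inclusive.
76 = 7 × 10 + 6, so there are 10 full weeks plus 6 extra days.
Each full week contributes 5 weekdays (Mon–Fri): 10 × 5 = 50.
The 6 extra days are Sat, Sun, Mon, Tue, Wed, Thu — 4 of them qualify.
Total: 50 + 4 = 54.
Holidays: 2095-05-12 (Thu); 2095-05-16 (Mon); 2095-05-24 (Tue); 2095-06-20 (Mon).
All 4 holidays fall on weekdays, so subtract 4.
Business days: 54 − 4 = 50.

50 business days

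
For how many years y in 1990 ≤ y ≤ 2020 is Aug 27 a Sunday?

Day of week of August 27 in each year:
1990: Mon, 1991: Tue, 1992: Thu, 1993: Fri, 1994: Sat, 1995: Sun ✓, 1996: Tue, 1997: Wed, 1998: Thu, 1999: Fri, 2000: Sun ✓, 2001: Mon, 2002: Tue, 2003: Wed, 2004: Fri, 2005: Sat, 2006: Sun ✓, 2007: Mon, 2008: Wed, 2009: Thu, 2010: Fri, 2011: Sat, 2012: Mon, 2013: Tue, 2014: Wed, 2015: Thu, 2016: Sat, 2017: Sun ✓, 2018: Mon, 2019: Tue, 2020: Thu
Sundays: 1995, 2000, 2006, 2017.

4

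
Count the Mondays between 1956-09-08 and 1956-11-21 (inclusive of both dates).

11

1956-09-08 is a Saturday.
From 1956-09-08 to 1956-11-21 is 75 days inclusive.
75 = 7 × 10 + 5, so there are 10 full weeks plus 5 extra days.
Each full week contributes one Monday: 10 so far.
The 5 extra days are Sat, Sun, Mon, Tue, Wed — 1 of them qualifies.
Total: 10 + 1 = 11.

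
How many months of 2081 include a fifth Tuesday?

A month has five Tuesdays exactly when Tuesday falls within its first (length − 28) days.
Jan: 31 days, starts Wed → 5 of Wed, Thu, Fri
Feb: 28 days, starts Sat → 5 of (none)
Mar: 31 days, starts Sat → 5 of Sat, Sun, Mon
Apr: 30 days, starts Tue → 5 of Tue, Wed ✓
May: 31 days, starts Thu → 5 of Thu, Fri, Sat
Jun: 30 days, starts Sun → 5 of Sun, Mon
Jul: 31 days, starts Tue → 5 of Tue, Wed, Thu ✓
Aug: 31 days, starts Fri → 5 of Fri, Sat, Sun
Sep: 30 days, starts Mon → 5 of Mon, Tue ✓
Oct: 31 days, starts Wed → 5 of Wed, Thu, Fri
Nov: 30 days, starts Sat → 5 of Sat, Sun
Dec: 31 days, starts Mon → 5 of Mon, Tue, Wed ✓
Months with five Tuesdays: Apr, Jul, Sep, Dec.

4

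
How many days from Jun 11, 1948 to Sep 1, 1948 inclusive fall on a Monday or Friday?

Jun 11, 1948 is a Friday.
That's 83 days from start to end, counting both.
83 = 7 × 11 + 6, so there are 11 full weeks plus 6 extra days.
Each full week contributes 2 days from the set (Mon, Fri): 11 × 2 = 22.
The 6 extra days are Friday, Saturday, Sunday, Monday, Tuesday, Wednesday — 2 of them qualify.
Total: 22 + 2 = 24.

24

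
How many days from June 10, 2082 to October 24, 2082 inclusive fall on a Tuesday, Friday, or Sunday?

June 10, 2082 is a Wednesday.
That's 137 days from start to end, counting both.
137 = 7 × 19 + 4, so there are 19 full weeks plus 4 extra days.
Each full week contributes 3 days from the set (Tue, Fri, Sun): 19 × 3 = 57.
The 4 extra days are Wednesday, Thursday, Friday, Saturday — 1 of them qualifies.
Total: 57 + 1 = 58.

58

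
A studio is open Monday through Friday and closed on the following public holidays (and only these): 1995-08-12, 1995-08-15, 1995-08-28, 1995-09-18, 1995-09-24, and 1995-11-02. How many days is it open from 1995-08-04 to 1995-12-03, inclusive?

1995-08-04 is a Friday.
The range spans 122 days (inclusive of both endpoints).
122 = 7 × 17 + 3, so there are 17 full weeks plus 3 extra days.
Each full week contributes 5 weekdays (Mon–Fri): 17 × 5 = 85.
The 3 extra days are Friday, Saturday, Sunday — 1 of them qualifies.
Total: 85 + 1 = 86.
Holidays: 1995-08-12 (Sat); 1995-08-15 (Tue); 1995-08-28 (Mon); 1995-09-18 (Mon); 1995-09-24 (Sun); 1995-11-02 (Thu).
4 of the 6 holidays fall on weekdays; the rest are weekends and were already excluded.
Business days: 86 − 4 = 82.

82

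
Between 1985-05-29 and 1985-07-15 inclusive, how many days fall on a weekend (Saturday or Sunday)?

1985-05-29 is a Wednesday.
From 1985-05-29 to 1985-07-15 is 48 days inclusive.
48 = 7 × 6 + 6, so there are 6 full weeks plus 6 extra days.
Each full week contributes 2 weekend days (Sat, Sun): 6 × 2 = 12.
The 6 extra days are Wed, Thu, Fri, Sat, Sun, Mon — 2 of them qualify.
Total: 12 + 2 = 14.

14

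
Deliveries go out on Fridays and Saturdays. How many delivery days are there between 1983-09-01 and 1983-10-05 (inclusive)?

1983-09-01 is a Thursday.
From 1983-09-01 to 1983-10-05 is 35 days inclusive.
35 = 7 × 5, so the span is exactly 5 full weeks.
Each full week contributes 2 days from the set (Fri, Sat): 5 × 2 = 10.
Total: 10.

10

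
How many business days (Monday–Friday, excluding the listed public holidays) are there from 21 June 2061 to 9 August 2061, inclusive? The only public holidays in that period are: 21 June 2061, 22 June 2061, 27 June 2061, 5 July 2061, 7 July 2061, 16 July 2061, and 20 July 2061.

21 June 2061 is a Tuesday.
From 21 June 2061 to 9 August 2061 is 50 days inclusive.
50 = 7 × 7 + 1, so there are 7 full weeks plus 1 extra day.
Each full week contributes 5 weekdays (Mon–Fri): 7 × 5 = 35.
The 1 extra day is Tuesday — 1 of them qualifies.
Total: 35 + 1 = 36.
Holidays: 21 June 2061 (Tue); 22 June 2061 (Wed); 27 June 2061 (Mon); 5 July 2061 (Tue); 7 July 2061 (Thu); 16 July 2061 (Sat); 20 July 2061 (Wed).
6 of the 7 holidays fall on weekdays; the rest are weekends and were already excluded.
Business days: 36 − 6 = 30.

30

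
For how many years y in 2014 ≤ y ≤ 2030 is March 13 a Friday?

3

Day of week of March 13 in each year:
2014: Thu, 2015: Fri ✓, 2016: Sun, 2017: Mon, 2018: Tue, 2019: Wed, 2020: Fri ✓, 2021: Sat, 2022: Sun, 2023: Mon, 2024: Wed, 2025: Thu, 2026: Fri ✓, 2027: Sat, 2028: Mon, 2029: Tue, 2030: Wed
Fridays: 2015, 2020, 2026.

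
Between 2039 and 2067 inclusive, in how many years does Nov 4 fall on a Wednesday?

Day of week of November 4 in each year:
2039: Fri, 2040: Sun, 2041: Mon, 2042: Tue, 2043: Wed ✓, 2044: Fri, 2045: Sat, 2046: Sun, 2047: Mon, 2048: Wed ✓, 2049: Thu, 2050: Fri, 2051: Sat, 2052: Mon, 2053: Tue, 2054: Wed ✓, 2055: Thu, 2056: Sat, 2057: Sun, 2058: Mon, 2059: Tue, 2060: Thu, 2061: Fri, 2062: Sat, 2063: Sun, 2064: Tue, 2065: Wed ✓, 2066: Thu, 2067: Fri
Wednesdays: 2043, 2048, 2054, 2065.

4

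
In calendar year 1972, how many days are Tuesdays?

January 1, 1972 is a Saturday.
From January 1, 1972 to December 31, 1972 is 366 days inclusive.
366 = 7 × 52 + 2, so there are 52 full weeks plus 2 extra days.
Each full week contributes one Tuesday: 52 so far.
The 2 extra days are Sat, Sun — none qualify.
Total: 52 + 0 = 52.

52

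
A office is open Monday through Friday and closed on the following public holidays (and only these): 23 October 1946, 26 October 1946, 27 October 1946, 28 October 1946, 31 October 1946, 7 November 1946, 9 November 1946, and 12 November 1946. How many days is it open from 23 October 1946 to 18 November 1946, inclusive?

14

23 October 1946 is a Wednesday.
The range spans 27 days (inclusive of both endpoints).
27 = 7 × 3 + 6, so there are 3 full weeks plus 6 extra days.
Each full week contributes 5 weekdays (Mon–Fri): 3 × 5 = 15.
The 6 extra days are Wednesday, Thursday, Friday, Saturday, Sunday, Monday — 4 of them qualify.
Total: 15 + 4 = 19.
Holidays: 23 October 1946 (Wed); 26 October 1946 (Sat); 27 October 1946 (Sun); 28 October 1946 (Mon); 31 October 1946 (Thu); 7 November 1946 (Thu); 9 November 1946 (Sat); 12 November 1946 (Tue).
5 of the 8 holidays fall on weekdays; the rest are weekends and were already excluded.
Business days: 19 − 5 = 14.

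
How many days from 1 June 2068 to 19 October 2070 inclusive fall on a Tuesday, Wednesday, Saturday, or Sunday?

1 June 2068 is a Friday.
That's 871 days from start to end, counting both.
871 = 7 × 124 + 3, so there are 124 full weeks plus 3 extra days.
Each full week contributes 4 days from the set (Tue, Wed, Sat, Sun): 124 × 4 = 496.
The 3 extra days are Friday, Saturday, Sunday — 2 of them qualify.
Total: 496 + 2 = 498.

498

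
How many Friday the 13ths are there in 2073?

The 13th falls on a Friday when the month's 13th has weekday Fri.
Jan 13 is Fri ✓; Feb 13 is Mon; Mar 13 is Mon; Apr 13 is Thu; May 13 is Sat; Jun 13 is Tue; Jul 13 is Thu; Aug 13 is Sun; Sep 13 is Wed; Oct 13 is Fri ✓; Nov 13 is Mon; Dec 13 is Wed.
Friday the 13ths: Jan, Oct.

2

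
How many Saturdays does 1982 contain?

52

January 1, 1982 is a Friday.
The range spans 365 days (inclusive of both endpoints).
365 = 7 × 52 + 1, so there are 52 full weeks plus 1 extra day.
Each full week contributes one Saturday: 52 so far.
The 1 extra day is Friday — none qualify.
Total: 52 + 0 = 52.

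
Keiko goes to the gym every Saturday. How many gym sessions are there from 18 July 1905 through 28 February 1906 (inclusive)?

18 July 1905 is a Tuesday.
From 18 July 1905 to 28 February 1906 is 226 days inclusive.
226 = 7 × 32 + 2, so there are 32 full weeks plus 2 extra days.
Each full week contributes one Saturday: 32 so far.
The 2 extra days are Tue, Wed — none qualify.
Total: 32 + 0 = 32.

32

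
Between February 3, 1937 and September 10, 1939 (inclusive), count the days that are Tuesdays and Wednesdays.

271

February 3, 1937 is a Wednesday.
From February 3, 1937 to September 10, 1939 is 950 days inclusive.
950 = 7 × 135 + 5, so there are 135 full weeks plus 5 extra days.
Each full week contributes 2 days from the set (Tue, Wed): 135 × 2 = 270.
The 5 extra days are Wednesday, Thursday, Friday, Saturday, Sunday — 1 of them qualifies.
Total: 270 + 1 = 271.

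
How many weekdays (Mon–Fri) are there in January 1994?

21 weekdays

1 January 1994 is a Saturday.
The range spans 31 days (inclusive of both endpoints).
31 = 7 × 4 + 3, so there are 4 full weeks plus 3 extra days.
Each full week contributes 5 weekdays (Mon–Fri): 4 × 5 = 20.
The 3 extra days are Saturday, Sunday, Monday — 1 of them qualifies.
Total: 20 + 1 = 21.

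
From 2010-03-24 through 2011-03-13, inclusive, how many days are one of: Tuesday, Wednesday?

2010-03-24 is a Wednesday.
That's 355 days from start to end, counting both.
355 = 7 × 50 + 5, so there are 50 full weeks plus 5 extra days.
Each full week contributes 2 days from the set (Tue, Wed): 50 × 2 = 100.
The 5 extra days are Wed, Thu, Fri, Sat, Sun — 1 of them qualifies.
Total: 100 + 1 = 101.

101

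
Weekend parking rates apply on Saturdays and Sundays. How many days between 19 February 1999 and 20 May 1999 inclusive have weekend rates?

26

19 February 1999 is a Friday.
From 19 February 1999 to 20 May 1999 is 91 days inclusive.
91 = 7 × 13, so the span is exactly 13 full weeks.
Each full week contributes 2 weekend days (Sat, Sun): 13 × 2 = 26.
Total: 26.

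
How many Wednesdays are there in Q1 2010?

13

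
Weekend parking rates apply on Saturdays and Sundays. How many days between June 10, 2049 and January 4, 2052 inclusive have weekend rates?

268

June 10, 2049 is a Thursday.
That's 939 days from start to end, counting both.
939 = 7 × 134 + 1, so there are 134 full weeks plus 1 extra day.
Each full week contributes 2 weekend days (Sat, Sun): 134 × 2 = 268.
The 1 extra day is Thursday — none qualify.
Total: 268 + 0 = 268.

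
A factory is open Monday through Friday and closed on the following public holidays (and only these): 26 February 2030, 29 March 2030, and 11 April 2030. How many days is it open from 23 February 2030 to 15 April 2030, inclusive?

23 February 2030 is a Saturday.
The range spans 52 days (inclusive of both endpoints).
52 = 7 × 7 + 3, so there are 7 full weeks plus 3 extra days.
Each full week contributes 5 weekdays (Mon–Fri): 7 × 5 = 35.
The 3 extra days are Saturday, Sunday, Monday — 1 of them qualifies.
Total: 35 + 1 = 36.
Holidays: 26 February 2030 (Tue); 29 March 2030 (Fri); 11 April 2030 (Thu).
All 3 holidays fall on weekdays, so subtract 3.
Business days: 36 − 3 = 33.

33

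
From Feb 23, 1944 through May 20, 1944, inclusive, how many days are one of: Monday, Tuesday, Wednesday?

37

Feb 23, 1944 is a Wednesday.
The range spans 88 days (inclusive of both endpoints).
88 = 7 × 12 + 4, so there are 12 full weeks plus 4 extra days.
Each full week contributes 3 days from the set (Mon, Tue, Wed): 12 × 3 = 36.
The 4 extra days are Wednesday, Thursday, Friday, Saturday — 1 of them qualifies.
Total: 36 + 1 = 37.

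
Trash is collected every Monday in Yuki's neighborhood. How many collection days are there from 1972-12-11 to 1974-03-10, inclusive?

65

1972-12-11 is a Monday.
The range spans 455 days (inclusive of both endpoints).
455 = 7 × 65, so the span is exactly 65 full weeks.
Each full week contributes one Monday: 65 so far.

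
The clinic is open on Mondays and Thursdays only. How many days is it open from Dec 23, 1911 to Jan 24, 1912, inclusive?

9

Dec 23, 1911 is a Saturday.
The range spans 33 days (inclusive of both endpoints).
33 = 7 × 4 + 5, so there are 4 full weeks plus 5 extra days.
Each full week contributes 2 days from the set (Mon, Thu): 4 × 2 = 8.
The 5 extra days are Sat, Sun, Mon, Tue, Wed — 1 of them qualifies.
Total: 8 + 1 = 9.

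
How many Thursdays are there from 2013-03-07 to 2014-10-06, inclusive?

2013-03-07 is a Thursday.
That's 579 days from start to end, counting both.
579 = 7 × 82 + 5, so there are 82 full weeks plus 5 extra days.
Each full week contributes one Thursday: 82 so far.
The 5 extra days are Thu, Fri, Sat, Sun, Mon — 1 of them qualifies.
Total: 82 + 1 = 83.

83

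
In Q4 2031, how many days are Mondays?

13

2031-10-01 is a Wednesday.
From 2031-10-01 to 2031-12-31 is 92 days inclusive.
92 = 7 × 13 + 1, so there are 13 full weeks plus 1 extra day.
Each full week contributes one Monday: 13 so far.
The 1 extra day is Wednesday — none qualify.
Total: 13 + 0 = 13.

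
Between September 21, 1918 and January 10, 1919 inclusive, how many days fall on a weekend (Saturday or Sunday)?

32

September 21, 1918 is a Saturday.
The range spans 112 days (inclusive of both endpoints).
112 = 7 × 16, so the span is exactly 16 full weeks.
Each full week contributes 2 weekend days (Sat, Sun): 16 × 2 = 32.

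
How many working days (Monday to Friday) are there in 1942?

261 weekdays

Jan 1, 1942 is a Thursday.
From Jan 1, 1942 to Dec 31, 1942 is 365 days inclusive.
365 = 7 × 52 + 1, so there are 52 full weeks plus 1 extra day.
Each full week contributes 5 weekdays (Mon–Fri): 52 × 5 = 260.
The 1 extra day is Thursday — 1 of them qualifies.
Total: 260 + 1 = 261.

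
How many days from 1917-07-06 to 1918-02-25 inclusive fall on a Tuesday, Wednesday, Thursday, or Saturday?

133

1917-07-06 is a Friday.
The range spans 235 days (inclusive of both endpoints).
235 = 7 × 33 + 4, so there are 33 full weeks plus 4 extra days.
Each full week contributes 4 days from the set (Tue, Wed, Thu, Sat): 33 × 4 = 132.
The 4 extra days are Friday, Saturday, Sunday, Monday — 1 of them qualifies.
Total: 132 + 1 = 133.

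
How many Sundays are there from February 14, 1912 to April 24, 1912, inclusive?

10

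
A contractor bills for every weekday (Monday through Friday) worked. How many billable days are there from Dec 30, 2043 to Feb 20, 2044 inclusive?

38

Dec 30, 2043 is a Wednesday.
The range spans 53 days (inclusive of both endpoints).
53 = 7 × 7 + 4, so there are 7 full weeks plus 4 extra days.
Each full week contributes 5 weekdays (Mon–Fri): 7 × 5 = 35.
The 4 extra days are Wed, Thu, Fri, Sat — 3 of them qualify.
Total: 35 + 3 = 38.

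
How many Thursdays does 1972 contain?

52

1 January 1972 is a Saturday.
From 1 January 1972 to 31 December 1972 is 366 days inclusive.
366 = 7 × 52 + 2, so there are 52 full weeks plus 2 extra days.
Each full week contributes one Thursday: 52 so far.
The 2 extra days are Saturday, Sunday — none qualify.
Total: 52 + 0 = 52.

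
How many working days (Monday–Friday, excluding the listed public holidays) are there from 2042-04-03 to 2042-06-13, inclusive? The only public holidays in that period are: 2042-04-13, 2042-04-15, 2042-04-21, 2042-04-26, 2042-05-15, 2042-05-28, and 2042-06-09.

2042-04-03 is a Thursday.
The range spans 72 days (inclusive of both endpoints).
72 = 7 × 10 + 2, so there are 10 full weeks plus 2 extra days.
Each full week contributes 5 weekdays (Mon–Fri): 10 × 5 = 50.
The 2 extra days are Thu, Fri — 2 of them qualify.
Total: 50 + 2 = 52.
Holidays: 2042-04-13 (Sun); 2042-04-15 (Tue); 2042-04-21 (Mon); 2042-04-26 (Sat); 2042-05-15 (Thu); 2042-05-28 (Wed); 2042-06-09 (Mon).
5 of the 7 holidays fall on weekdays; the rest are weekends and were already excluded.
Business days: 52 − 5 = 47.

47 working days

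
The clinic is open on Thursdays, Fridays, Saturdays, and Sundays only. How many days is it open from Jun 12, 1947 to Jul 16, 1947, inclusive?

20

Jun 12, 1947 is a Thursday.
That's 35 days from start to end, counting both.
35 = 7 × 5, so the span is exactly 5 full weeks.
Each full week contributes 4 days from the set (Thu, Fri, Sat, Sun): 5 × 4 = 20.
Total: 20.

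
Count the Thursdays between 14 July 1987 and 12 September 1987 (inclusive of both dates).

9 Thursdays

14 July 1987 is a Tuesday.
That's 61 days from start to end, counting both.
61 = 7 × 8 + 5, so there are 8 full weeks plus 5 extra days.
Each full week contributes one Thursday: 8 so far.
The 5 extra days are Tue, Wed, Thu, Fri, Sat — 1 of them qualifies.
Total: 8 + 1 = 9.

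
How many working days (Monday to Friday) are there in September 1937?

22 weekdays

Sep 1, 1937 is a Wednesday.
From Sep 1, 1937 to Sep 30, 1937 is 30 days inclusive.
30 = 7 × 4 + 2, so there are 4 full weeks plus 2 extra days.
Each full week contributes 5 weekdays (Mon–Fri): 4 × 5 = 20.
The 2 extra days are Wed, Thu — 2 of them qualify.
Total: 20 + 2 = 22.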